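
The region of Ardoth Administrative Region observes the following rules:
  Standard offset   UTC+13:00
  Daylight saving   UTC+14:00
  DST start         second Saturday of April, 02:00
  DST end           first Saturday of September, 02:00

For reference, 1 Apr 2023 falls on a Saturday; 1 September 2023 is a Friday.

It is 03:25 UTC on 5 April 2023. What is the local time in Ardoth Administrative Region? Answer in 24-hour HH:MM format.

16:25

1 April 2023 is a Saturday, so the first Saturday is April 1 and the second is April 8.
1 September 2023 is a Friday, so the first Saturday is September 2.
At the standard offset (UTC+13:00), 03:25 UTC + 13h = 16:25 Ardoth Administrative Region standard time.
The standard-time date in Ardoth Administrative Region, 5 April 2023, is outside the daylight-saving period (8 April – 2 September), so Ardoth Administrative Region is on standard time, UTC+13:00.
03:25 UTC + 13h = 16:25 local.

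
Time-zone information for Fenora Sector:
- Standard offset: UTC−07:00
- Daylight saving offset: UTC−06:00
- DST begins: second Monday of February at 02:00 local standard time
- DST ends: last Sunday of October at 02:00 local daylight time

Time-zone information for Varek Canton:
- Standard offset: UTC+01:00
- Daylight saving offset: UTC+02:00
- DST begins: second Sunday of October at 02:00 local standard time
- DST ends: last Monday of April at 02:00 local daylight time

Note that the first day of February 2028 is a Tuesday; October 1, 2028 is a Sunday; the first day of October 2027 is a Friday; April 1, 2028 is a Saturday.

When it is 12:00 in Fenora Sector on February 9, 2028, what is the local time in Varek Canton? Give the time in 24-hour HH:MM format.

1 February 2028 is a Tuesday, so the first Monday is February 7 and the second is February 14.
1 October 2028 is a Sunday, so Sundays fall on 1, 8, 15, 22, 29; the last is October 29.
February 9, 2028 is outside the daylight-saving period (14 February – 29 October), so Fenora Sector is on standard time, UTC−07:00.
12:00 Fenora Sector + 7h = 19:00 UTC.
1 October 2027 is a Friday, so the first Sunday is October 3 and the second is October 10.
1 April 2028 is a Saturday, so Mondays fall on 3, 10, 17, 24; the last is April 24.
At the standard offset (UTC+01:00), 19:00 UTC + 1h = 20:00 Varek Canton standard time.
The standard-time date in Varek Canton, February 9, 2028, falls between 10 October 2027 and 24 April 2028, so daylight saving is in effect and Varek Canton is at UTC+02:00.
19:00 UTC + 2h = 21:00 Varek Canton.

21:00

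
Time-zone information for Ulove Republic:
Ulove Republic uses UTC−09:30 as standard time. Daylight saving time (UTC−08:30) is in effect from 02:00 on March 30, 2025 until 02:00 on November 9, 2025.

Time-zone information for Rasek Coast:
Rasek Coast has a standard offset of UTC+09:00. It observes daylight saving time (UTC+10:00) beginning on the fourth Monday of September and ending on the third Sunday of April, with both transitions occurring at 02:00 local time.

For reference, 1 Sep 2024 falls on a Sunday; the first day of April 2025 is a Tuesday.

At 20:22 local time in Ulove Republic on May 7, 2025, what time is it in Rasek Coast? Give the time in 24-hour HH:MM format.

13:52

May 7, 2025 lies within the daylight-saving period (30 March – 9 November), so Ulove Republic is on daylight time, UTC−08:30.
20:22 Ulove Republic + 8h30m = 04:52 UTC (rolling into the next day, 8 May 2025).
1 September 2024 is a Sunday, so the first Monday is September 2 and the fourth is September 23.
1 April 2025 is a Tuesday, so the first Sunday is April 6 and the third is April 20.
At the standard offset (UTC+09:00), 04:52 UTC + 9h = 13:52 Rasek Coast standard time.
The standard-time date in Rasek Coast, May 8, 2025, does not fall between 23 September 2024 and 20 April 2025, so daylight saving is not in effect and Rasek Coast is at UTC+09:00.
04:52 UTC + 9h = 13:52 Rasek Coast.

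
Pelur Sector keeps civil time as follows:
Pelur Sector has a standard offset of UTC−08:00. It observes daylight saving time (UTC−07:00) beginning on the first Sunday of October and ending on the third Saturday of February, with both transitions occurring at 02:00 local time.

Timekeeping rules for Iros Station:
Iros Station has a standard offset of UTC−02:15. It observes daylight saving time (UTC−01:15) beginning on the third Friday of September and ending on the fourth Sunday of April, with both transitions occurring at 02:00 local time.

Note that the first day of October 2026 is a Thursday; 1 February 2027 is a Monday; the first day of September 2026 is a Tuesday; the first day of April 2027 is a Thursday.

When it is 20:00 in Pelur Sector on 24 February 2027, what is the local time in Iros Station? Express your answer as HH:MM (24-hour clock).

02:45

1 October 2026 is a Thursday, so the first Sunday is October 4.
1 February 2027 is a Monday, so the first Saturday is February 6 and the third is February 20.
Daylight saving runs 4 October 2026 – 20 February 2027; 24 February 2027 is outside that window, so Pelur Sector is on standard time at UTC−08:00.
20:00 Pelur Sector + 8h = 04:00 UTC (rolling into the next day, 25 February 2027).
1 September 2026 is a Tuesday, so the first Friday is September 4 and the third is September 18.
1 April 2027 is a Thursday, so the first Sunday is April 4 and the fourth is April 25.
At the standard offset (UTC−02:15), 04:00 UTC − 2h15m = 01:45 Iros Station standard time.
The standard-time date in Iros Station, 25 February 2027, lies within the daylight-saving period (18 September 2026 – 25 April 2027), so Iros Station is on daylight time, UTC−01:15.
04:00 UTC − 1h15m = 02:45 Iros Station.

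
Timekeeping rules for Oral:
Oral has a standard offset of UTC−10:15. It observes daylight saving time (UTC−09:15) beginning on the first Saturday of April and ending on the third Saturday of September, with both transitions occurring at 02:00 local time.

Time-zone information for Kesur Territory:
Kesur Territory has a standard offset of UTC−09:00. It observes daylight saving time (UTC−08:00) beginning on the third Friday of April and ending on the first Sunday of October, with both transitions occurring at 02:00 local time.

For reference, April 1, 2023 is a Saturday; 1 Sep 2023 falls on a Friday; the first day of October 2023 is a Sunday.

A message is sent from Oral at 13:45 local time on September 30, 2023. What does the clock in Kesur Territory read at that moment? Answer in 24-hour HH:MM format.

1 April 2023 is a Saturday, so the first Saturday is April 1.
1 September 2023 is a Friday, so the first Saturday is September 2 and the third is September 16.
September 30, 2023 is outside the daylight-saving period (1 April – 16 September), so Oral is on standard time, UTC−10:15.
13:45 Oral + 10h15m = 00:00 UTC (rolling into the next day, 1 October 2023).
1 April 2023 is a Saturday, so the first Friday is April 7 and the third is April 21.
1 October 2023 is a Sunday, so the first Sunday is October 1.
At the standard offset (UTC−09:00), 00:00 UTC − 9h = 15:00 Kesur Territory standard time (rolling into the previous day, 30 September 2023).
Daylight saving runs 21 April – 1 October; the standard-time date in Kesur Territory, September 30, 2023, is inside that window, so Kesur Territory is at UTC−08:00.
00:00 UTC − 8h = 16:00 Kesur Territory (rolling into the previous day, 30 September 2023).

16:00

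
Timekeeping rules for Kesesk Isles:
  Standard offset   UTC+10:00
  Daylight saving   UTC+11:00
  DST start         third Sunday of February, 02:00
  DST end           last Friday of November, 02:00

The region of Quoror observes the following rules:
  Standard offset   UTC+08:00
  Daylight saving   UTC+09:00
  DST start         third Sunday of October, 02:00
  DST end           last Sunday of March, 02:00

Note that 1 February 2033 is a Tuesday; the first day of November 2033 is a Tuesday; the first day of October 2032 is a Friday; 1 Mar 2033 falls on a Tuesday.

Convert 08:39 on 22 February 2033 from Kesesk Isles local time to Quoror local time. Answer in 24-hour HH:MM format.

1 February 2033 is a Tuesday, so the first Sunday is February 6 and the third is February 20.
1 November 2033 is a Tuesday, so Fridays fall on 4, 11, 18, 25; the last is November 25.
22 February 2033 lies within the daylight-saving period (20 February – 25 November), so Kesesk Isles is on daylight time, UTC+11:00.
08:39 Kesesk Isles − 11h = 21:39 UTC (rolling into the previous day, 21 February 2033).
1 October 2032 is a Friday, so the first Sunday is October 3 and the third is October 17.
1 March 2033 is a Tuesday, so Sundays fall on 6, 13, 20, 27; the last is March 27.
At the standard offset (UTC+08:00), 21:39 UTC + 8h = 05:39 Quoror standard time (rolling into the next day, 22 February 2033).
The standard-time date in Quoror, 22 February 2033, lies within the daylight-saving period (17 October 2032 – 27 March 2033), so Quoror is on daylight time, UTC+09:00.
21:39 UTC + 9h = 06:39 Quoror (rolling into the next day, 22 February 2033).

06:39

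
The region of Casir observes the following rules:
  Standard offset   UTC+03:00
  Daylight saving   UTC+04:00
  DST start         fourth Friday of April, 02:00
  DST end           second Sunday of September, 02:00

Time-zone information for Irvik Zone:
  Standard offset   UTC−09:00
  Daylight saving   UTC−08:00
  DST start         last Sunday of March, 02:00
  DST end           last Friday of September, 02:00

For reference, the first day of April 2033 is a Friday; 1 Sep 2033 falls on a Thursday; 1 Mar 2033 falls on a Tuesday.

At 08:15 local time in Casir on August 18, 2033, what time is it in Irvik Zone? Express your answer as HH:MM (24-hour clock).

20:15

1 April 2033 is a Friday, so the first Friday is April 1 and the fourth is April 22.
1 September 2033 is a Thursday, so the first Sunday is September 4 and the second is September 11.
August 18, 2033 lies within the daylight-saving period (22 April – 11 September), so Casir is on daylight time, UTC+04:00.
08:15 Casir − 4h = 04:15 UTC.
1 March 2033 is a Tuesday, so Sundays fall on 6, 13, 20, 27; the last is March 27.
1 September 2033 is a Thursday, so Fridays fall on 2, 9, 16, 23, 30; the last is September 30.
At the standard offset (UTC−09:00), 04:15 UTC − 9h = 19:15 Irvik Zone standard time (rolling into the previous day, 17 August 2033).
The standard-time date in Irvik Zone, August 17, 2033, lies within the daylight-saving period (27 March – 30 September), so Irvik Zone is on daylight time, UTC−08:00.
04:15 UTC − 8h = 20:15 Irvik Zone (rolling into the previous day, 17 August 2033).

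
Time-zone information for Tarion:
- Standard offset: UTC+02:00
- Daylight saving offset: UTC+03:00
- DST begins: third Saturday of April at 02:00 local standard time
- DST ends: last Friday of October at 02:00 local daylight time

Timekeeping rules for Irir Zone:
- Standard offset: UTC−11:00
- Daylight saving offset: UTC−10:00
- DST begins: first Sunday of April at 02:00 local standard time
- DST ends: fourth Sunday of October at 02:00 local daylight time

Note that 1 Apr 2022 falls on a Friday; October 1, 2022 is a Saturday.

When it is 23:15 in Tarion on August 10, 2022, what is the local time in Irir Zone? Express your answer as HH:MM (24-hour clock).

1 April 2022 is a Friday, so the first Saturday is April 2 and the third is April 16.
1 October 2022 is a Saturday, so Fridays fall on 7, 14, 21, 28; the last is October 28.
August 10, 2022 lies within the daylight-saving period (16 April – 28 October), so Tarion is on daylight time, UTC+03:00.
23:15 Tarion − 3h = 20:15 UTC.
1 April 2022 is a Friday, so the first Sunday is April 3.
1 October 2022 is a Saturday, so the first Sunday is October 2 and the fourth is October 23.
At the standard offset (UTC−11:00), 20:15 UTC − 11h = 09:15 Irir Zone standard time.
The standard-time date in Irir Zone, August 10, 2022, falls between 3 April and 23 October, so daylight saving is in effect and Irir Zone is at UTC−10:00.
20:15 UTC − 10h = 10:15 Irir Zone.

10:15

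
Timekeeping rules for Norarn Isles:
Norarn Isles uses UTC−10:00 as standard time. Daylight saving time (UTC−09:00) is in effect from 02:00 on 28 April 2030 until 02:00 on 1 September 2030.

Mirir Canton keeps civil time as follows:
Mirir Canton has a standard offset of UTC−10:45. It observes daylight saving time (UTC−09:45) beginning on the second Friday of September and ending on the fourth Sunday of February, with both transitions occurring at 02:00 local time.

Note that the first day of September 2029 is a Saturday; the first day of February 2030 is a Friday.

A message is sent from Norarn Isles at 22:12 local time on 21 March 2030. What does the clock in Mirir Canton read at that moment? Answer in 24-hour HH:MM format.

21:27

21 March 2030 does not fall between 28 April and 1 September, so daylight saving is not in effect and Norarn Isles is at UTC−10:00.
22:12 Norarn Isles + 10h = 08:12 UTC (rolling into the next day, 22 March 2030).
1 September 2029 is a Saturday, so the first Friday is September 7 and the second is September 14.
1 February 2030 is a Friday, so the first Sunday is February 3 and the fourth is February 24.
At the standard offset (UTC−10:45), 08:12 UTC − 10h45m = 21:27 Mirir Canton standard time (rolling into the previous day, 21 March 2030).
Daylight saving runs 14 September 2029 – 24 February 2030; the standard-time date in Mirir Canton, 21 March 2030, is outside that window, so Mirir Canton is on standard time at UTC−10:45.
08:12 UTC − 10h45m = 21:27 Mirir Canton (rolling into the previous day, 21 March 2030).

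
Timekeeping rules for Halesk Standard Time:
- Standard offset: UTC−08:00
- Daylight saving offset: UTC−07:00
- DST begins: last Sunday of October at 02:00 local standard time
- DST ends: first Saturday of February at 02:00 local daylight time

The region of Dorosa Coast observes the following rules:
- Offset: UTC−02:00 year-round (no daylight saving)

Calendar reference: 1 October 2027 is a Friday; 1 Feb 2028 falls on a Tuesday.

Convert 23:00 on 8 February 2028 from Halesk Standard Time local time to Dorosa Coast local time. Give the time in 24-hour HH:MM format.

1 October 2027 is a Friday, so Sundays fall on 3, 10, 17, 24, 31; the last is October 31.
1 February 2028 is a Tuesday, so the first Saturday is February 5.
8 February 2028 does not fall between 31 October 2027 and 5 February 2028, so daylight saving is not in effect and Halesk Standard Time is at UTC−08:00.
23:00 Halesk Standard Time + 8h = 07:00 UTC (rolling into the next day, 9 February 2028).
Dorosa Coast stays on UTC−02:00 all year.
07:00 UTC − 2h = 05:00 Dorosa Coast.

05:00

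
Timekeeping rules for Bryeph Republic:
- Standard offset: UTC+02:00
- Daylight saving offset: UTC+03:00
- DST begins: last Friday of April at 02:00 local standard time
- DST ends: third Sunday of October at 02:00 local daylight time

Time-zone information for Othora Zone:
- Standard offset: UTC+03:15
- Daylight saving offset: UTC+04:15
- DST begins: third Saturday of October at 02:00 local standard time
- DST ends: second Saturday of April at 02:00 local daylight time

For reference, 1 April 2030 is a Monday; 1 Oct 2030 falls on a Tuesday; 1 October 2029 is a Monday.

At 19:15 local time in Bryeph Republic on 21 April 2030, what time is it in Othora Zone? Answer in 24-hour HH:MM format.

1 April 2030 is a Monday, so Fridays fall on 5, 12, 19, 26; the last is April 26.
1 October 2030 is a Tuesday, so the first Sunday is October 6 and the third is October 20.
Daylight saving runs 26 April – 20 October; 21 April 2030 is outside that window, so Bryeph Republic is on standard time at UTC+02:00.
19:15 Bryeph Republic − 2h = 17:15 UTC.
1 October 2029 is a Monday, so the first Saturday is October 6 and the third is October 20.
1 April 2030 is a Monday, so the first Saturday is April 6 and the second is April 13.
At the standard offset (UTC+03:15), 17:15 UTC + 3h15m = 20:30 Othora Zone standard time.
The standard-time date in Othora Zone, 21 April 2030, is outside the daylight-saving period (20 October 2029 – 13 April 2030), so Othora Zone is on standard time, UTC+03:15.
17:15 UTC + 3h15m = 20:30 Othora Zone.

20:30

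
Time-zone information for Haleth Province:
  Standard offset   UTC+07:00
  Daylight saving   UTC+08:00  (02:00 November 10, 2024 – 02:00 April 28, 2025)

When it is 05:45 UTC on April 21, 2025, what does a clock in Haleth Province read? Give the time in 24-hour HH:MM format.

At the standard offset (UTC+07:00), 05:45 UTC + 7h = 12:45 Haleth Province standard time.
Daylight saving runs 10 November 2024 – 28 April 2025; the standard-time date in Haleth Province, April 21, 2025, is inside that window, so Haleth Province is at UTC+08:00.
05:45 UTC + 8h = 13:45 local.

13:45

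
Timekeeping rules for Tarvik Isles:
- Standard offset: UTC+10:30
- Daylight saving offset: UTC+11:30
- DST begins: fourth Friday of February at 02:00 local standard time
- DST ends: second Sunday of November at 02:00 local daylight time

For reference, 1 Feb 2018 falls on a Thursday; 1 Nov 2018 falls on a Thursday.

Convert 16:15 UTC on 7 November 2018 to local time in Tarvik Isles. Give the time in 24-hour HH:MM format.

03:45

1 February 2018 is a Thursday, so the first Friday is February 2 and the fourth is February 23.
1 November 2018 is a Thursday, so the first Sunday is November 4 and the second is November 11.
At the standard offset (UTC+10:30), 16:15 UTC + 10h30m = 02:45 Tarvik Isles standard time (rolling into the next day, 8 November 2018).
The standard-time date in Tarvik Isles, 8 November 2018, lies within the daylight-saving period (23 February – 11 November), so Tarvik Isles is on daylight time, UTC+11:30.
16:15 UTC + 11h30m = 03:45 local (rolling into the next day, 8 November 2018).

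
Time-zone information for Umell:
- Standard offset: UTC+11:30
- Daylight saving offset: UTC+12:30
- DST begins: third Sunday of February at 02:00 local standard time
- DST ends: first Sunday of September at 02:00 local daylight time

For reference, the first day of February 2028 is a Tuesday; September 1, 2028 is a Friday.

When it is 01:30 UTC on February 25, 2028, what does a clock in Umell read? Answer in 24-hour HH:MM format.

1 February 2028 is a Tuesday, so the first Sunday is February 6 and the third is February 20.
1 September 2028 is a Friday, so the first Sunday is September 3.
At the standard offset (UTC+11:30), 01:30 UTC + 11h30m = 13:00 Umell standard time.
The standard-time date in Umell, February 25, 2028, falls between 20 February and 3 September, so daylight saving is in effect and Umell is at UTC+12:30.
01:30 UTC + 12h30m = 14:00 local.

14:00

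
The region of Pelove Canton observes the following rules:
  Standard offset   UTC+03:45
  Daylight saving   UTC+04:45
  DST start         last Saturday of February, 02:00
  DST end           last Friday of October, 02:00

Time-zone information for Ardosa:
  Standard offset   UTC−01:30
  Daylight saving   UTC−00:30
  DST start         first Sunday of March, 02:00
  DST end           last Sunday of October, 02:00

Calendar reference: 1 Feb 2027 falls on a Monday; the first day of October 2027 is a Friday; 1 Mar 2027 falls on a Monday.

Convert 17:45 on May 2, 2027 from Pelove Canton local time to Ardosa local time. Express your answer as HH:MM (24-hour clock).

12:30

1 February 2027 is a Monday, so Saturdays fall on 6, 13, 20, 27; the last is February 27.
1 October 2027 is a Friday, so Fridays fall on 1, 8, 15, 22, 29; the last is October 29.
Daylight saving runs 27 February – 29 October; May 2, 2027 is inside that window, so Pelove Canton is at UTC+04:45.
17:45 Pelove Canton − 4h45m = 13:00 UTC.
1 March 2027 is a Monday, so the first Sunday is March 7.
1 October 2027 is a Friday, so Sundays fall on 3, 10, 17, 24, 31; the last is October 31.
At the standard offset (UTC−01:30), 13:00 UTC − 1h30m = 11:30 Ardosa standard time.
Daylight saving runs 7 March – 31 October; the standard-time date in Ardosa, May 2, 2027, is inside that window, so Ardosa is at UTC−00:30.
13:00 UTC − 0h30m = 12:30 Ardosa.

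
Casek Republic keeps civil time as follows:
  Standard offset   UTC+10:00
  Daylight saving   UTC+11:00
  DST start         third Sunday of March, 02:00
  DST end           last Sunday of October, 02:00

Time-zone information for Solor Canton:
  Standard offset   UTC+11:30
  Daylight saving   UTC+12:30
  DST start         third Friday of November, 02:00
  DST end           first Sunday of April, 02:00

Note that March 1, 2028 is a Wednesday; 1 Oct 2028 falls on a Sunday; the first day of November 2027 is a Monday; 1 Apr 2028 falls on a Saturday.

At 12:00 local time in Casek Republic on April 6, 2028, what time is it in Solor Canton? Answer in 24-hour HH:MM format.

12:30

1 March 2028 is a Wednesday, so the first Sunday is March 5 and the third is March 19.
1 October 2028 is a Sunday, so Sundays fall on 1, 8, 15, 22, 29; the last is October 29.
April 6, 2028 falls between 19 March and 29 October, so daylight saving is in effect and Casek Republic is at UTC+11:00.
12:00 Casek Republic − 11h = 01:00 UTC.
1 November 2027 is a Monday, so the first Friday is November 5 and the third is November 19.
1 April 2028 is a Saturday, so the first Sunday is April 2.
At the standard offset (UTC+11:30), 01:00 UTC + 11h30m = 12:30 Solor Canton standard time.
Daylight saving runs 19 November 2027 – 2 April 2028; the standard-time date in Solor Canton, April 6, 2028, is outside that window, so Solor Canton is on standard time at UTC+11:30.
01:00 UTC + 11h30m = 12:30 Solor Canton.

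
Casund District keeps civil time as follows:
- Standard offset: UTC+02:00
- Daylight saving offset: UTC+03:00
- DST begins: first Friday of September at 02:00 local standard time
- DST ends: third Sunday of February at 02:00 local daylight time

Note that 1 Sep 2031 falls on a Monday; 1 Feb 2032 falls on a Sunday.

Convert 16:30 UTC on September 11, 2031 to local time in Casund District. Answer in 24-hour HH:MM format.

19:30

1 September 2031 is a Monday, so the first Friday is September 5.
1 February 2032 is a Sunday, so the first Sunday is February 1 and the third is February 15.
At the standard offset (UTC+02:00), 16:30 UTC + 2h = 18:30 Casund District standard time.
The standard-time date in Casund District, September 11, 2031, falls between 5 September 2031 and 15 February 2032, so daylight saving is in effect and Casund District is at UTC+03:00.
16:30 UTC + 3h = 19:30 local.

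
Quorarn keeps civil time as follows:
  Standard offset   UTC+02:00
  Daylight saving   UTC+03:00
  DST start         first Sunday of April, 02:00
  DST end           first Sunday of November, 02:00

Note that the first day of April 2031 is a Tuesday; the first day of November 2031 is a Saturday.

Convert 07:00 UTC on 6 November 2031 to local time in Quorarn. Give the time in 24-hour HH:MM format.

09:00

1 April 2031 is a Tuesday, so the first Sunday is April 6.
1 November 2031 is a Saturday, so the first Sunday is November 2.
At the standard offset (UTC+02:00), 07:00 UTC + 2h = 09:00 Quorarn standard time.
The standard-time date in Quorarn, 6 November 2031, is outside the daylight-saving period (6 April – 2 November), so Quorarn is on standard time, UTC+02:00.
07:00 UTC + 2h = 09:00 local.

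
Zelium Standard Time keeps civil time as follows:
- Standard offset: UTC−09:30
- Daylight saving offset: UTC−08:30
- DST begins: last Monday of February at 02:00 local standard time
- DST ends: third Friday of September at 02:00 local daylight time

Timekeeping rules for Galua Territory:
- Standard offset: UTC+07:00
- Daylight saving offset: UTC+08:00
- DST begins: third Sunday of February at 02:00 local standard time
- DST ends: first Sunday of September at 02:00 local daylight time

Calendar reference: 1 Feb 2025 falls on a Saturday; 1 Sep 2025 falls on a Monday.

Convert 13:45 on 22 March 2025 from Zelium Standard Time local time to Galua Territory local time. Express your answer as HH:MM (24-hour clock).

1 February 2025 is a Saturday, so Mondays fall on 3, 10, 17, 24; the last is February 24.
1 September 2025 is a Monday, so the first Friday is September 5 and the third is September 19.
22 March 2025 lies within the daylight-saving period (24 February – 19 September), so Zelium Standard Time is on daylight time, UTC−08:30.
13:45 Zelium Standard Time + 8h30m = 22:15 UTC.
1 February 2025 is a Saturday, so the first Sunday is February 2 and the third is February 16.
1 September 2025 is a Monday, so the first Sunday is September 7.
At the standard offset (UTC+07:00), 22:15 UTC + 7h = 05:15 Galua Territory standard time (rolling into the next day, 23 March 2025).
Daylight saving runs 16 February – 7 September; the standard-time date in Galua Territory, 23 March 2025, is inside that window, so Galua Territory is at UTC+08:00.
22:15 UTC + 8h = 06:15 Galua Territory (rolling into the next day, 23 March 2025).

06:15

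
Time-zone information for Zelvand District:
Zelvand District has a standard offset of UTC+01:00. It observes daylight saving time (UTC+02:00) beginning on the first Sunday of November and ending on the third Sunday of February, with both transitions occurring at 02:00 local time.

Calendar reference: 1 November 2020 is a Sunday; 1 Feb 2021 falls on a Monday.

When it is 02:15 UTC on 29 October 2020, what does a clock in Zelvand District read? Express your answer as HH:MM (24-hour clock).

03:15

1 November 2020 is a Sunday, so the first Sunday is November 1.
1 February 2021 is a Monday, so the first Sunday is February 7 and the third is February 21.
At the standard offset (UTC+01:00), 02:15 UTC + 1h = 03:15 Zelvand District standard time.
The standard-time date in Zelvand District, 29 October 2020, is outside the daylight-saving period (1 November 2020 – 21 February 2021), so Zelvand District is on standard time, UTC+01:00.
02:15 UTC + 1h = 03:15 local.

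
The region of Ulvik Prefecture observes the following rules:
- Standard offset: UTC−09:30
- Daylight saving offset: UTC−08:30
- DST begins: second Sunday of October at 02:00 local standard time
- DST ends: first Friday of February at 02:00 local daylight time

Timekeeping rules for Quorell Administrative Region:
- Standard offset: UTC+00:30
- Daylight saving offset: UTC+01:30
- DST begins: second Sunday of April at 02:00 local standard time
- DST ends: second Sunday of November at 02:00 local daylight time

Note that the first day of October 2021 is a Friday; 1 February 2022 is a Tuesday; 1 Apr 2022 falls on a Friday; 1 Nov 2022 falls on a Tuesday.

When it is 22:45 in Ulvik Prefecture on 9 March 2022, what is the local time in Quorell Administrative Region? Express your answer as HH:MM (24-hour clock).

08:45

1 October 2021 is a Friday, so the first Sunday is October 3 and the second is October 10.
1 February 2022 is a Tuesday, so the first Friday is February 4.
Daylight saving runs 10 October 2021 – 4 February 2022; 9 March 2022 is outside that window, so Ulvik Prefecture is on standard time at UTC−09:30.
22:45 Ulvik Prefecture + 9h30m = 08:15 UTC (rolling into the next day, 10 March 2022).
1 April 2022 is a Friday, so the first Sunday is April 3 and the second is April 10.
1 November 2022 is a Tuesday, so the first Sunday is November 6 and the second is November 13.
At the standard offset (UTC+00:30), 08:15 UTC + 0h30m = 08:45 Quorell Administrative Region standard time.
The standard-time date in Quorell Administrative Region, 10 March 2022, is outside the daylight-saving period (10 April – 13 November), so Quorell Administrative Region is on standard time, UTC+00:30.
08:15 UTC + 0h30m = 08:45 Quorell Administrative Region.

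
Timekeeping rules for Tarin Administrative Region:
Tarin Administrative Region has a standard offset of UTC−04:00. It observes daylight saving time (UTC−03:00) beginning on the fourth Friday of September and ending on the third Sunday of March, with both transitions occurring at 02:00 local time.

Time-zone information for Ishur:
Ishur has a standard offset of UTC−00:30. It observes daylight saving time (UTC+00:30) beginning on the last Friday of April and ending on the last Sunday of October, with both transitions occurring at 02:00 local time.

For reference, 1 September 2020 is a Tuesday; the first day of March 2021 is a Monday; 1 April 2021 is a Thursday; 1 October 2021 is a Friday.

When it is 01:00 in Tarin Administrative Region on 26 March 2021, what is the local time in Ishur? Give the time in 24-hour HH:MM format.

04:30

1 September 2020 is a Tuesday, so the first Friday is September 4 and the fourth is September 25.
1 March 2021 is a Monday, so the first Sunday is March 7 and the third is March 21.
26 March 2021 is outside the daylight-saving period (25 September 2020 – 21 March 2021), so Tarin Administrative Region is on standard time, UTC−04:00.
01:00 Tarin Administrative Region + 4h = 05:00 UTC.
1 April 2021 is a Thursday, so Fridays fall on 2, 9, 16, 23, 30; the last is April 30.
1 October 2021 is a Friday, so Sundays fall on 3, 10, 17, 24, 31; the last is October 31.
At the standard offset (UTC−00:30), 05:00 UTC − 0h30m = 04:30 Ishur standard time.
The standard-time date in Ishur, 26 March 2021, is outside the daylight-saving period (30 April – 31 October), so Ishur is on standard time, UTC−00:30.
05:00 UTC − 0h30m = 04:30 Ishur.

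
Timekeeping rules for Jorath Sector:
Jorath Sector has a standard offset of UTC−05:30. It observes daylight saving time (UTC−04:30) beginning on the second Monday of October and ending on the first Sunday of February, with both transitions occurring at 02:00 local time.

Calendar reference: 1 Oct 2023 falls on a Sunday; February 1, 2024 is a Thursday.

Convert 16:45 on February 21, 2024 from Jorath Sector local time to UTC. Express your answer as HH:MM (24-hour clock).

1 October 2023 is a Sunday, so the first Monday is October 2 and the second is October 9.
1 February 2024 is a Thursday, so the first Sunday is February 4.
February 21, 2024 does not fall between 9 October 2023 and 4 February 2024, so daylight saving is not in effect and Jorath Sector is at UTC−05:30.
16:45 local + 5h30m = 22:15 UTC.

22:15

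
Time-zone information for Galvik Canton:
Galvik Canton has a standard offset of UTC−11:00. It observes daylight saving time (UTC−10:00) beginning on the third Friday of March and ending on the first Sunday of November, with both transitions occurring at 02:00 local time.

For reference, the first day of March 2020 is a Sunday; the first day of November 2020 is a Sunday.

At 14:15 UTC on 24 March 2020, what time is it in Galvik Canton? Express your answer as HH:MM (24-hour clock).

04:15

1 March 2020 is a Sunday, so the first Friday is March 6 and the third is March 20.
1 November 2020 is a Sunday, so the first Sunday is November 1.
At the standard offset (UTC−11:00), 14:15 UTC − 11h = 03:15 Galvik Canton standard time.
The standard-time date in Galvik Canton, 24 March 2020, lies within the daylight-saving period (20 March – 1 November), so Galvik Canton is on daylight time, UTC−10:00.
14:15 UTC − 10h = 04:15 local.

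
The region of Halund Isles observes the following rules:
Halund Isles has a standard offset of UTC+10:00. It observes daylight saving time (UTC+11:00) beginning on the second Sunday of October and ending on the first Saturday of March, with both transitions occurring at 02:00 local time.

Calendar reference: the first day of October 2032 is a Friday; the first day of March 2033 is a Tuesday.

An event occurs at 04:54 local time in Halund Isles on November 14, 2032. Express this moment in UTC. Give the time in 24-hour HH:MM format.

17:54

1 October 2032 is a Friday, so the first Sunday is October 3 and the second is October 10.
1 March 2033 is a Tuesday, so the first Saturday is March 5.
Daylight saving runs 10 October 2032 – 5 March 2033; November 14, 2032 is inside that window, so Halund Isles is at UTC+11:00.
04:54 local − 11h = 17:54 UTC (rolling into the previous day, 13 November 2032).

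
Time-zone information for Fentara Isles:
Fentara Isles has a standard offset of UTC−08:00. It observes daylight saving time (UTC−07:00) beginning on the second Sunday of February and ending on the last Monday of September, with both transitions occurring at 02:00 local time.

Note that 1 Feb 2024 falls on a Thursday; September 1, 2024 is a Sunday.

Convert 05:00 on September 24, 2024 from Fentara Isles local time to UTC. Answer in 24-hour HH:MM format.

12:00

1 February 2024 is a Thursday, so the first Sunday is February 4 and the second is February 11.
1 September 2024 is a Sunday, so Mondays fall on 2, 9, 16, 23, 30; the last is September 30.
September 24, 2024 falls between 11 February and 30 September, so daylight saving is in effect and Fentara Isles is at UTC−07:00.
05:00 local + 7h = 12:00 UTC.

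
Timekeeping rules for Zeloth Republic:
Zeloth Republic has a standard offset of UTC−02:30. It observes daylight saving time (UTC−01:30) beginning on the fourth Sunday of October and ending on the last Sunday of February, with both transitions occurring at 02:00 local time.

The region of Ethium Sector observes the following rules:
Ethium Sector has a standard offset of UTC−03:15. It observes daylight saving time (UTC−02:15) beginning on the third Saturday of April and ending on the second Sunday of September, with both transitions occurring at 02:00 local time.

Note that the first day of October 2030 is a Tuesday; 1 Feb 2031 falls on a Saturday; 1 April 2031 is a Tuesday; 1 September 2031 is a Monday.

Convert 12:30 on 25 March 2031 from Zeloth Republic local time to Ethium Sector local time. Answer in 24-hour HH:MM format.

1 October 2030 is a Tuesday, so the first Sunday is October 6 and the fourth is October 27.
1 February 2031 is a Saturday, so Sundays fall on 2, 9, 16, 23; the last is February 23.
25 March 2031 is outside the daylight-saving period (27 October 2030 – 23 February 2031), so Zeloth Republic is on standard time, UTC−02:30.
12:30 Zeloth Republic + 2h30m = 15:00 UTC.
1 April 2031 is a Tuesday, so the first Saturday is April 5 and the third is April 19.
1 September 2031 is a Monday, so the first Sunday is September 7 and the second is September 14.
At the standard offset (UTC−03:15), 15:00 UTC − 3h15m = 11:45 Ethium Sector standard time.
Daylight saving runs 19 April – 14 September; the standard-time date in Ethium Sector, 25 March 2031, is outside that window, so Ethium Sector is on standard time at UTC−03:15.
15:00 UTC − 3h15m = 11:45 Ethium Sector.

11:45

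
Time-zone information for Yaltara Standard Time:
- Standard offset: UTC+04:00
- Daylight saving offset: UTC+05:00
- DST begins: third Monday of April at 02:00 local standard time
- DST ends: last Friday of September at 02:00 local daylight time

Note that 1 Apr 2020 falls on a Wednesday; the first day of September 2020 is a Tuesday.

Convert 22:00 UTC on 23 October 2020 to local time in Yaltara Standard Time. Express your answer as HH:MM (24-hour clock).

02:00

1 April 2020 is a Wednesday, so the first Monday is April 6 and the third is April 20.
1 September 2020 is a Tuesday, so Fridays fall on 4, 11, 18, 25; the last is September 25.
At the standard offset (UTC+04:00), 22:00 UTC + 4h = 02:00 Yaltara Standard Time standard time (rolling into the next day, 24 October 2020).
The standard-time date in Yaltara Standard Time, 24 October 2020, is outside the daylight-saving period (20 April – 25 September), so Yaltara Standard Time is on standard time, UTC+04:00.
22:00 UTC + 4h = 02:00 local (rolling into the next day, 24 October 2020).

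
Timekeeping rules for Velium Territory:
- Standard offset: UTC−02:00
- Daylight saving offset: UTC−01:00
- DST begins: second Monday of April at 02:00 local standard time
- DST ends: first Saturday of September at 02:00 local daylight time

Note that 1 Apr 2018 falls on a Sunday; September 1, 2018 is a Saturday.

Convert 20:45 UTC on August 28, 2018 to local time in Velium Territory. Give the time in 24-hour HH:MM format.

19:45

1 April 2018 is a Sunday, so the first Monday is April 2 and the second is April 9.
1 September 2018 is a Saturday, so the first Saturday is September 1.
At the standard offset (UTC−02:00), 20:45 UTC − 2h = 18:45 Velium Territory standard time.
The standard-time date in Velium Territory, August 28, 2018, falls between 9 April and 1 September, so daylight saving is in effect and Velium Territory is at UTC−01:00.
20:45 UTC − 1h = 19:45 local.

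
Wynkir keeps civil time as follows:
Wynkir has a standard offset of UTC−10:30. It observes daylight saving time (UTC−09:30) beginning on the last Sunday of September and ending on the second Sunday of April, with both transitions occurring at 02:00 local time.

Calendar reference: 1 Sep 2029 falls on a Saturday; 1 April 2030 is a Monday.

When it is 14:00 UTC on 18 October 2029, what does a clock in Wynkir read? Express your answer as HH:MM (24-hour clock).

1 September 2029 is a Saturday, so Sundays fall on 2, 9, 16, 23, 30; the last is September 30.
1 April 2030 is a Monday, so the first Sunday is April 7 and the second is April 14.
At the standard offset (UTC−10:30), 14:00 UTC − 10h30m = 03:30 Wynkir standard time.
Daylight saving runs 30 September 2029 – 14 April 2030; the standard-time date in Wynkir, 18 October 2029, is inside that window, so Wynkir is at UTC−09:30.
14:00 UTC − 9h30m = 04:30 local.

04:30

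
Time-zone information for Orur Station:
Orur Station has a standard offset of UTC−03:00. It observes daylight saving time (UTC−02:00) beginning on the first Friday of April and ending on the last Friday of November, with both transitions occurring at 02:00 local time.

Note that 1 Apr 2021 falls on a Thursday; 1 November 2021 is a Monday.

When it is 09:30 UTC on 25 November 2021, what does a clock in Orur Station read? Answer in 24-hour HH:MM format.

1 April 2021 is a Thursday, so the first Friday is April 2.
1 November 2021 is a Monday, so Fridays fall on 5, 12, 19, 26; the last is November 26.
At the standard offset (UTC−03:00), 09:30 UTC − 3h = 06:30 Orur Station standard time.
The standard-time date in Orur Station, 25 November 2021, lies within the daylight-saving period (2 April – 26 November), so Orur Station is on daylight time, UTC−02:00.
09:30 UTC − 2h = 07:30 local.

07:30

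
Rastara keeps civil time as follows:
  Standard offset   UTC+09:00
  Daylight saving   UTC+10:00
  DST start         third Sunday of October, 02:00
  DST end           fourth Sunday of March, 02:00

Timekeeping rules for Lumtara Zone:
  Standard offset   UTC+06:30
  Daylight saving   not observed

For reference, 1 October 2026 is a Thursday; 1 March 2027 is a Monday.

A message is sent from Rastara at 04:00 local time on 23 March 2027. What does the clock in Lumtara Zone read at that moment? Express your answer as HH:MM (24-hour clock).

1 October 2026 is a Thursday, so the first Sunday is October 4 and the third is October 18.
1 March 2027 is a Monday, so the first Sunday is March 7 and the fourth is March 28.
23 March 2027 falls between 18 October 2026 and 28 March 2027, so daylight saving is in effect and Rastara is at UTC+10:00.
04:00 Rastara − 10h = 18:00 UTC (rolling into the previous day, 22 March 2027).
Lumtara Zone stays on UTC+06:30 all year.
18:00 UTC + 6h30m = 00:30 Lumtara Zone (rolling into the next day, 23 March 2027).

00:30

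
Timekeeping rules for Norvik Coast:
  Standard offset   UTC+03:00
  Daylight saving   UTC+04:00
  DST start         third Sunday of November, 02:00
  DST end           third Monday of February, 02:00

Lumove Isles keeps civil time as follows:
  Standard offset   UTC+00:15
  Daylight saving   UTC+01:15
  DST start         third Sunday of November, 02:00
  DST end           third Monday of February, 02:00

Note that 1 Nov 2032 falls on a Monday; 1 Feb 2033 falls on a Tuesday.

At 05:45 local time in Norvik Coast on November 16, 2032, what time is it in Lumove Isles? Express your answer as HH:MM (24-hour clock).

03:00

1 November 2032 is a Monday, so the first Sunday is November 7 and the third is November 21.
1 February 2033 is a Tuesday, so the first Monday is February 7 and the third is February 21.
Daylight saving runs 21 November 2032 – 21 February 2033; November 16, 2032 is outside that window, so Norvik Coast is on standard time at UTC+03:00.
05:45 Norvik Coast − 3h = 02:45 UTC.
1 November 2032 is a Monday, so the first Sunday is November 7 and the third is November 21.
1 February 2033 is a Tuesday, so the first Monday is February 7 and the third is February 21.
At the standard offset (UTC+00:15), 02:45 UTC + 0h15m = 03:00 Lumove Isles standard time.
The standard-time date in Lumove Isles, November 16, 2032, does not fall between 21 November 2032 and 21 February 2033, so daylight saving is not in effect and Lumove Isles is at UTC+00:15.
02:45 UTC + 0h15m = 03:00 Lumove Isles.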